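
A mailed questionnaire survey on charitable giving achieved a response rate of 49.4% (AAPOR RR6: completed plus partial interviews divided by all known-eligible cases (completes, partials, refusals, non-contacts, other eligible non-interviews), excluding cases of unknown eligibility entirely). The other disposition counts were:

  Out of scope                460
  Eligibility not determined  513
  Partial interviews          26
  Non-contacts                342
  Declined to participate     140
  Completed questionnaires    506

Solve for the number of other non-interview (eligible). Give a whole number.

Numerator = 506 + 26 = 532
RR6 = 532 / D = 0.494
D = 532 / 0.494 = 1076.9
Remaining denominator categories sum to 1014
other non-interview (eligible) = 1076.9 − 1014 ≈ 63

63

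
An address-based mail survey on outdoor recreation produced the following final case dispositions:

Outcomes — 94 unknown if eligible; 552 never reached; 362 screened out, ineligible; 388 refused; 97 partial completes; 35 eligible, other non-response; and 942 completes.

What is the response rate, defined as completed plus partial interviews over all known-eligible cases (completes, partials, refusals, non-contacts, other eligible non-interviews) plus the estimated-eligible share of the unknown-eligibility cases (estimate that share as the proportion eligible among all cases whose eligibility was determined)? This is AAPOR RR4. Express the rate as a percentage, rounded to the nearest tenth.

49.6%

Num = 942 + 97 = 1039
Known eligible = 942 + 97 + 388 + 552 + 35 = 2014
e = 2014 / (2014 + 362) = 2014 / 2376 = 0.8476
Estimated eligible among unknowns = 0.8476 × 94 = 79.67
Denominator = 2014 + 79.67 = 2093.67
RR4 = 1039 / 2093.67 = 0.4963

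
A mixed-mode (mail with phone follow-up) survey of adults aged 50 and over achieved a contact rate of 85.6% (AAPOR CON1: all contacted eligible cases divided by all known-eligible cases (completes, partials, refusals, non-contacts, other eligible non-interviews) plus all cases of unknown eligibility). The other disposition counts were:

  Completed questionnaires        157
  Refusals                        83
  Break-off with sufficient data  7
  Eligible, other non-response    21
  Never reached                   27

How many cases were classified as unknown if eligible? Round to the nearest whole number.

18

Num = 157 + 7 + 83 + 21 = 268
CON1 = 268 / D = 0.856
D = 268 / 0.856 = 313.1
Rest of base = 295
unknown if eligible = 313.1 − 295 ≈ 18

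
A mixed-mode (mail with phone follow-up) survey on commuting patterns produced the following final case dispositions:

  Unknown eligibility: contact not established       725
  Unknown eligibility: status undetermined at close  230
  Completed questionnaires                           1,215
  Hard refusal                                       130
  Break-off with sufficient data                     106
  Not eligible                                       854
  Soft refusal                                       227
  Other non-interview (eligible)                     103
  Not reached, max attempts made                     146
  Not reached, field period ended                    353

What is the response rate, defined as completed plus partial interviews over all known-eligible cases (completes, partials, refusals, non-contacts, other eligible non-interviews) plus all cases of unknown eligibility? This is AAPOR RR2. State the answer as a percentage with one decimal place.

40.8%

Refusal or break-off = 130 + 227 = 357
Non-contacts = 353 + 146 = 499
Eligibility not determined = 725 + 230 = 955
Numerator = 1215 + 106 = 1321
Denom = 1215 + 106 + 357 + 499 + 103 + 955 = 3235
RR2 = 1321 / 3235 = 0.4083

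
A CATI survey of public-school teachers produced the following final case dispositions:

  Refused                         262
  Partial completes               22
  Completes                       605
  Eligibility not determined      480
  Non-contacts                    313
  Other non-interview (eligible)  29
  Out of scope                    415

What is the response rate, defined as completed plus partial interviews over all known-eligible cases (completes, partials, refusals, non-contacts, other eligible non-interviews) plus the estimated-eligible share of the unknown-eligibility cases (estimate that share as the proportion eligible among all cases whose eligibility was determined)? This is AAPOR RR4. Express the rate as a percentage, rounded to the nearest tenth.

Numerator → 605 + 22 = 627
Determined eligible → 605 + 22 + 262 + 313 + 29 = 1231
e = 1231 / (1231 + 415) = 1231 / 1646 = 0.7479
e × U → 0.7479 × 480 = 358.99
Base → 1231 + 358.99 = 1589.99
RR4 = 627 / 1589.99 = 0.3943

39.4%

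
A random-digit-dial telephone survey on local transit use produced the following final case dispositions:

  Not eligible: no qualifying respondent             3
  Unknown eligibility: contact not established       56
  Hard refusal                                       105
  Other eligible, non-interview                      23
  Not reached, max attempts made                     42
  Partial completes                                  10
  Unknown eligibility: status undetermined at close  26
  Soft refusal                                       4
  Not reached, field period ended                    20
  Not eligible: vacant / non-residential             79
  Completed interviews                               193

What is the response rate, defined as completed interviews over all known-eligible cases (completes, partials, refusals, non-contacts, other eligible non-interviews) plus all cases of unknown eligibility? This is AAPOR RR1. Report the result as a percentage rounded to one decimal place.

40.3%

Refused = 105 + 4 = 109
Never reached = 20 + 42 = 62
Undetermined eligibility = 56 + 26 = 82
Not eligible = 3 + 79 = 82
Num = 193
Base = 193 + 10 + 109 + 62 + 23 + 82 = 479
RR1 = 193 / 479 = 0.4029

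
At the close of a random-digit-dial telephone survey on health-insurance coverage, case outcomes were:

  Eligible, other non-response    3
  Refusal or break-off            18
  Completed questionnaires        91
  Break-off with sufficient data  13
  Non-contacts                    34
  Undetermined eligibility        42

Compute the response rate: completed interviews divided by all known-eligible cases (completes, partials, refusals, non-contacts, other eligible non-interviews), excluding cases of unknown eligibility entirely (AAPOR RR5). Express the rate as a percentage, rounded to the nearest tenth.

Numerator = 91
Denominator = 91 + 13 + 18 + 34 + 3 = 159
RR5 = 91 / 159 = 0.5723

57.2%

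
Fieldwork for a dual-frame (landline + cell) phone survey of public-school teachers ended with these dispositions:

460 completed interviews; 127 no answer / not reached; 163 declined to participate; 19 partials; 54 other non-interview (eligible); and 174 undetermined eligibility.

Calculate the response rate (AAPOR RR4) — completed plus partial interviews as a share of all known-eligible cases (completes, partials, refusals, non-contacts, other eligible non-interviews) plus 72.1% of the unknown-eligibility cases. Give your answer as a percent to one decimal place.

50.5%

Top = 460 + 19 = 479
Determined eligible = 460 + 19 + 163 + 127 + 54 = 823
Estimated eligible among unknowns = 0.7210 × 174 = 125.45
Denominator = 823 + 125.45 = 948.45
RR4 = 479 / 948.45 = 0.5050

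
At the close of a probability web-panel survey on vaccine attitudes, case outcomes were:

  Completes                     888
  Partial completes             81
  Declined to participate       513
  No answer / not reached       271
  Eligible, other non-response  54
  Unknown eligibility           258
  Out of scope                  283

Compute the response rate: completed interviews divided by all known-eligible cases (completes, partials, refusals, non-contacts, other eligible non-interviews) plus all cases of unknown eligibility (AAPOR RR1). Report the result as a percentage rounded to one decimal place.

Num → 888
Denom → 888 + 81 + 513 + 271 + 54 + 258 = 2065
RR1 = 888 / 2065 = 0.4300

43.0%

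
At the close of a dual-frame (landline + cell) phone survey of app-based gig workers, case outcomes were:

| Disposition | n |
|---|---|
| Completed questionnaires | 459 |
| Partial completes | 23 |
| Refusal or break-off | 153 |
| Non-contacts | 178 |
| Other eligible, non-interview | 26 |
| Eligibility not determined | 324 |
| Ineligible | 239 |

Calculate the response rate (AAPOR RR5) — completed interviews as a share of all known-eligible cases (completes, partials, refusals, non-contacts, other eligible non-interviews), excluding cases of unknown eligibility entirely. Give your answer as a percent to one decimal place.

Numerator: 459
Denom: 459 + 23 + 153 + 178 + 26 = 839
RR5 = 459 / 839 = 0.5471

54.7%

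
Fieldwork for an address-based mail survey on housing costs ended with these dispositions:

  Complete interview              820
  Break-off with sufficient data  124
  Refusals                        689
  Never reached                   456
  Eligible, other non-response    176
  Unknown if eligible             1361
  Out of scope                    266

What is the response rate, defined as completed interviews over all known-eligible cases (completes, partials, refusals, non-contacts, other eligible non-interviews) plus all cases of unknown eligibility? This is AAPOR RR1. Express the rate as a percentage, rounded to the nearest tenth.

Top → 820
Denom → 820 + 124 + 689 + 456 + 176 + 1361 = 3626
RR1 = 820 / 3626 = 0.2261

22.6%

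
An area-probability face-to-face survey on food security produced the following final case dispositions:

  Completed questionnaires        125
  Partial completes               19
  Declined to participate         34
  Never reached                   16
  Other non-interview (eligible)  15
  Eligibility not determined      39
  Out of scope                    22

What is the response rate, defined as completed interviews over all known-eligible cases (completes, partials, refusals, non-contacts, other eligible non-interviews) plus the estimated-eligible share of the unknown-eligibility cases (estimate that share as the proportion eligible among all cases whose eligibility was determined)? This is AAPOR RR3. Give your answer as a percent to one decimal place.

51.2%

Num = 125
Known eligible = 125 + 19 + 34 + 16 + 15 = 209
e = 209 / (209 + 22) = 209 / 231 = 0.9048
Eligible share of unknowns = 0.9048 × 39 = 35.29
Denominator = 209 + 35.29 = 244.29
RR3 = 125 / 244.29 = 0.5117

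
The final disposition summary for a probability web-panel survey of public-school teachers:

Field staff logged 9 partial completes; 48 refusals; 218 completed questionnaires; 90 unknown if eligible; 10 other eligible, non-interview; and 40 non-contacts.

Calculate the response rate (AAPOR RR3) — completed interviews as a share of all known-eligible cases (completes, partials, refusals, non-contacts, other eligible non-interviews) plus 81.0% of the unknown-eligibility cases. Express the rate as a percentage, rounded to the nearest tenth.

54.8%

Num = 218
Determined eligible = 218 + 9 + 48 + 40 + 10 = 325
Eligible share of unknowns = 0.8100 × 90 = 72.90
Base = 325 + 72.90 = 397.90
RR3 = 218 / 397.90 = 0.5479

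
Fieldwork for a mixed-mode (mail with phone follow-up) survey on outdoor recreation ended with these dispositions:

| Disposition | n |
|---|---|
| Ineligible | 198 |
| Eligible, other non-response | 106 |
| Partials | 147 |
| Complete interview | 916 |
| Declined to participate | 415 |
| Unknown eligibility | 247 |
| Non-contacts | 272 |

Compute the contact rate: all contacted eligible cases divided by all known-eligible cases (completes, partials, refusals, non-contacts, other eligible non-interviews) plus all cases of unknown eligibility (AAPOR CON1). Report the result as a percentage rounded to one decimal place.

75.3%

Num: 916 + 147 + 415 + 106 = 1584
Denominator: 916 + 147 + 415 + 272 + 106 + 247 = 2103
CON1 = 1584 / 2103 = 0.7532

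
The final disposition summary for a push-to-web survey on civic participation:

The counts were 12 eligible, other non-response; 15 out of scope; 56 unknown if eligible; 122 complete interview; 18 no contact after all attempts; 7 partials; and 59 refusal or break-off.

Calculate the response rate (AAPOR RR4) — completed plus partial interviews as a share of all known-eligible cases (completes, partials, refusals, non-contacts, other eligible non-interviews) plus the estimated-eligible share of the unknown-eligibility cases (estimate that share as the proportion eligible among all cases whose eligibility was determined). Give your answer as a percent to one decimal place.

47.7%

Numerator → 122 + 7 = 129
Known eligible → 122 + 7 + 59 + 18 + 12 = 218
e = 218 / (218 + 15) = 218 / 233 = 0.9356
Estimated eligible among unknowns → 0.9356 × 56 = 52.39
Base → 218 + 52.39 = 270.39
RR4 = 129 / 270.39 = 0.4771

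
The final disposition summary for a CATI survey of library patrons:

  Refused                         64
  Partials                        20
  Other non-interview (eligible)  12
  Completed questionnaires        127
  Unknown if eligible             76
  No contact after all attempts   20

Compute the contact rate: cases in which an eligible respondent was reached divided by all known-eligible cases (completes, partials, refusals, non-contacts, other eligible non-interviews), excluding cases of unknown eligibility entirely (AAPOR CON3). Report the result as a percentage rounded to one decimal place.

91.8%

Top → 127 + 20 + 64 + 12 = 223
Base → 127 + 20 + 64 + 20 + 12 = 243
CON3 = 223 / 243 = 0.9177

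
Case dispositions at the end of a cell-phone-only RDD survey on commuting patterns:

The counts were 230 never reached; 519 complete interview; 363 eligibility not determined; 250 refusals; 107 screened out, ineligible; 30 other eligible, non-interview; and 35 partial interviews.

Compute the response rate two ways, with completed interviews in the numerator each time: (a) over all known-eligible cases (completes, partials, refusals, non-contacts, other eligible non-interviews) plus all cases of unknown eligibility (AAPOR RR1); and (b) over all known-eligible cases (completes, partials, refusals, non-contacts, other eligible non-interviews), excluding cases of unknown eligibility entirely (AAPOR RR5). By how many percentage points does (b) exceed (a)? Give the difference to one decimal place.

12.4

Numerator → 519
Denominator → 519 + 35 + 250 + 230 + 30 + 363 = 1427
RR1 = 519 / 1427 = 0.3637
Denominator → 519 + 35 + 250 + 230 + 30 = 1064
RR5 = 519 / 1064 = 0.4878
Difference = 48.78 − 36.37 = 12.41 percentage points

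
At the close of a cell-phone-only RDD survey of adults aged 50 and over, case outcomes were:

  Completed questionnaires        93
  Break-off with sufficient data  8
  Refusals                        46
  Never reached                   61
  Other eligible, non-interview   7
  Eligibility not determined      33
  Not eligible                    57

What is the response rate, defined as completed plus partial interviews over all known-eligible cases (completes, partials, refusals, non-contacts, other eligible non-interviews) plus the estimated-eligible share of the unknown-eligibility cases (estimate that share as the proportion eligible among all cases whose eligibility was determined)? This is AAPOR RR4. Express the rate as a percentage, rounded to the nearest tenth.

41.9%

Top = 93 + 8 = 101
Determined eligible = 93 + 8 + 46 + 61 + 7 = 215
e = 215 / (215 + 57) = 215 / 272 = 0.7904
e × U = 0.7904 × 33 = 26.08
Denominator = 215 + 26.08 = 241.08
RR4 = 101 / 241.08 = 0.4189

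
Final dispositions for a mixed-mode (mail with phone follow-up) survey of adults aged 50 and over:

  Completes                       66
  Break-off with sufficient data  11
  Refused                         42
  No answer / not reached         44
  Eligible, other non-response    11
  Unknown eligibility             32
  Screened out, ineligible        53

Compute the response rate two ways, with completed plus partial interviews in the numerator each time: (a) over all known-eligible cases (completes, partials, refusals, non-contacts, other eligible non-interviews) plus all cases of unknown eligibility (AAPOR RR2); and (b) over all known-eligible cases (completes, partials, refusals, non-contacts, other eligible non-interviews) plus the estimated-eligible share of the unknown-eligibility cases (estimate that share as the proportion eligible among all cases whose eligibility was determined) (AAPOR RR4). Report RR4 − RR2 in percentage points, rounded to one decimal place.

Numerator: 66 + 11 = 77
Denominator: 66 + 11 + 42 + 44 + 11 + 32 = 206
RR2 = 77 / 206 = 0.3738
Known eligible: 66 + 11 + 42 + 44 + 11 = 174
e = 174 / (174 + 53) = 174 / 227 = 0.7665
e × U: 0.7665 × 32 = 24.53
Denominator: 174 + 24.53 = 198.53
RR4 = 77 / 198.53 = 0.3879
Difference = 38.79 − 37.38 = 1.41 percentage points

1.4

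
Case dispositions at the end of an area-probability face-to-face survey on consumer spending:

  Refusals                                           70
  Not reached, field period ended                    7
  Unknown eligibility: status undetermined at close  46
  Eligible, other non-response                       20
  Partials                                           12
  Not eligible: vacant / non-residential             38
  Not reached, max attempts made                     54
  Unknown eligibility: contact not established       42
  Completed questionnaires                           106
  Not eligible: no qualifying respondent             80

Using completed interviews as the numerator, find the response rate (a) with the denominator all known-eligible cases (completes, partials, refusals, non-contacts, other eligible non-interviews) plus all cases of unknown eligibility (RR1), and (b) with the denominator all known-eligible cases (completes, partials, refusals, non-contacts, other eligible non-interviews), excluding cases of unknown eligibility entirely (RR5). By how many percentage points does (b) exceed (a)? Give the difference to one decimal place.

Non-contacts = 7 + 54 = 61
Eligibility not determined = 42 + 46 = 88
Screened out, ineligible = 80 + 38 = 118
Top: 106
Denom: 106 + 12 + 70 + 61 + 20 + 88 = 357
RR1 = 106 / 357 = 0.2969
Denom: 106 + 12 + 70 + 61 + 20 = 269
RR5 = 106 / 269 = 0.3941
Difference = 39.41 − 29.69 = 9.72 percentage points

9.7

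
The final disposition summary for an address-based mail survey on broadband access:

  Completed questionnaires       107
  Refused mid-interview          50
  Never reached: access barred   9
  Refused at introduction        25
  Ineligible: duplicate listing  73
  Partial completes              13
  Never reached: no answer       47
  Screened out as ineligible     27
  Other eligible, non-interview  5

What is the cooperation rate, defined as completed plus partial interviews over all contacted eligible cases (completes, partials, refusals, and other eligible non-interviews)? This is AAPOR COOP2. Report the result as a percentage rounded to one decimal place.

Declined to participate = 25 + 50 = 75
No answer / not reached = 47 + 9 = 56
Not eligible = 27 + 73 = 100
Top: 107 + 13 = 120
Denom: 107 + 13 + 75 + 5 = 200
COOP2 = 120 / 200 = 0.6000

60.0%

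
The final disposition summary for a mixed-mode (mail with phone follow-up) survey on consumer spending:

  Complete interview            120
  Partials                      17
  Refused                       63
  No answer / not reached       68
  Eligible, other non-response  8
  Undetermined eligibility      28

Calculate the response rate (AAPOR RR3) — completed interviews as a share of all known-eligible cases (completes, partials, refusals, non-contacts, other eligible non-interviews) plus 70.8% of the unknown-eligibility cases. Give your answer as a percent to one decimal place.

40.6%

Top = 120
Determined eligible = 120 + 17 + 63 + 68 + 8 = 276
e × U = 0.7080 × 28 = 19.82
Denom = 276 + 19.82 = 295.82
RR3 = 120 / 295.82 = 0.4057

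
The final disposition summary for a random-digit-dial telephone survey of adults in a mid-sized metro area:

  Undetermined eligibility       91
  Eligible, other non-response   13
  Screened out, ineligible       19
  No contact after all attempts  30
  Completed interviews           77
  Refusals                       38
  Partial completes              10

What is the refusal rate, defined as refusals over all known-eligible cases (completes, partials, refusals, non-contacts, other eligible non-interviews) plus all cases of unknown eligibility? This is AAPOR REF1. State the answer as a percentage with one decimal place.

Top → 38
Denom → 77 + 10 + 38 + 30 + 13 + 91 = 259
REF1 = 38 / 259 = 0.1467

14.7%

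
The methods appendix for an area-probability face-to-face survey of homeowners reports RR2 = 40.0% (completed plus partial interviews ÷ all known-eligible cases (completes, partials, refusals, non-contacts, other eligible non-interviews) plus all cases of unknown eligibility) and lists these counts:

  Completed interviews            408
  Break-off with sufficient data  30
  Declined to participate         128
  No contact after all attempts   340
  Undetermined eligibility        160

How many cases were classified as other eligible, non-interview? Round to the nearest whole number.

Num = 408 + 30 = 438
RR2 = 438 / D = 0.400
D = 438 / 0.400 = 1095.0
Rest of base = 1066
other eligible, non-interview = 1095.0 − 1066 ≈ 29

29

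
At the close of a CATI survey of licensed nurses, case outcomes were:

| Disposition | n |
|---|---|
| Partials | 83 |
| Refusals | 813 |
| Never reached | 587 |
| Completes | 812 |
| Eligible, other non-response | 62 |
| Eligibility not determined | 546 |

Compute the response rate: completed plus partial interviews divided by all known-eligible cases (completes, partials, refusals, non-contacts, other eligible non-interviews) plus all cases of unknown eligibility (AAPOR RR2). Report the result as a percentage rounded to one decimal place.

Top → 812 + 83 = 895
Denom → 812 + 83 + 813 + 587 + 62 + 546 = 2903
RR2 = 895 / 2903 = 0.3083

30.8%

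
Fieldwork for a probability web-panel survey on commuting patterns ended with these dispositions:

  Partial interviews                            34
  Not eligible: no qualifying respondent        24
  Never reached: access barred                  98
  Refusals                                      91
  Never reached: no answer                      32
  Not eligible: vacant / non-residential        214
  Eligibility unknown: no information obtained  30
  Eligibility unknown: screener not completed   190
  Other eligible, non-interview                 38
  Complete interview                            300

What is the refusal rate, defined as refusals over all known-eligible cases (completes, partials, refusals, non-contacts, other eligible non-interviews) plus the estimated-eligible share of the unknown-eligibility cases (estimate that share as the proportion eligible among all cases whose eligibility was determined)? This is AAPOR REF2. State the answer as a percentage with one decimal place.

12.1%

Non-contacts = 32 + 98 = 130
Eligibility not determined = 190 + 30 = 220
Out of scope = 24 + 214 = 238
Numerator → 91
Determined eligible → 300 + 34 + 91 + 130 + 38 = 593
e = 593 / (593 + 238) = 593 / 831 = 0.7136
Eligible share of unknowns → 0.7136 × 220 = 156.99
Denominator → 593 + 156.99 = 749.99
REF2 = 91 / 749.99 = 0.1213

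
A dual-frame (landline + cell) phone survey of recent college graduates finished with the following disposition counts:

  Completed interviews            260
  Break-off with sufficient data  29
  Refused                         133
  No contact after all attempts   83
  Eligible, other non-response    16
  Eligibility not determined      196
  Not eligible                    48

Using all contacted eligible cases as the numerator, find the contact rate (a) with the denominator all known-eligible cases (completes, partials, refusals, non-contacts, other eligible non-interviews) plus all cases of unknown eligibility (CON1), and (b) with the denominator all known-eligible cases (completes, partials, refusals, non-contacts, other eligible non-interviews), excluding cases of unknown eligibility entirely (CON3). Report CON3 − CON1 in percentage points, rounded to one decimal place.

23.0

Top = 260 + 29 + 133 + 16 = 438
Base = 260 + 29 + 133 + 83 + 16 + 196 = 717
CON1 = 438 / 717 = 0.6109
Base = 260 + 29 + 133 + 83 + 16 = 521
CON3 = 438 / 521 = 0.8407
Difference = 84.07 − 61.09 = 22.98 percentage points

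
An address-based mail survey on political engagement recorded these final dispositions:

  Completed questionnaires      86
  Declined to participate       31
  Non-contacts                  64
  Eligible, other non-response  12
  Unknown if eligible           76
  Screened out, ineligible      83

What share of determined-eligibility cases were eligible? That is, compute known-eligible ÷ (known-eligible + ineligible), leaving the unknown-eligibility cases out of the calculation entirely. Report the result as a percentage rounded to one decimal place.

69.9%

Determined eligible = 86 + 31 + 64 + 12 = 193
e = 193 / (193 + 83) = 193 / 276 = 0.6993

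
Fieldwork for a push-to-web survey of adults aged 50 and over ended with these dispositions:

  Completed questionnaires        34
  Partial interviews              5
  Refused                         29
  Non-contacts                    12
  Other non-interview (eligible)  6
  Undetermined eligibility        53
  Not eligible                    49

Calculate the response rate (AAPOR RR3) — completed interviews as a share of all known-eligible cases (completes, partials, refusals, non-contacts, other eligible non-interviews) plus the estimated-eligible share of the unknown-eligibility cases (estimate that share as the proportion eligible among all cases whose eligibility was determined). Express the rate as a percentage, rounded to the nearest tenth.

28.4%

Top: 34
Known eligible: 34 + 5 + 29 + 12 + 6 = 86
e = 86 / (86 + 49) = 86 / 135 = 0.6370
e × U: 0.6370 × 53 = 33.76
Base: 86 + 33.76 = 119.76
RR3 = 34 / 119.76 = 0.2839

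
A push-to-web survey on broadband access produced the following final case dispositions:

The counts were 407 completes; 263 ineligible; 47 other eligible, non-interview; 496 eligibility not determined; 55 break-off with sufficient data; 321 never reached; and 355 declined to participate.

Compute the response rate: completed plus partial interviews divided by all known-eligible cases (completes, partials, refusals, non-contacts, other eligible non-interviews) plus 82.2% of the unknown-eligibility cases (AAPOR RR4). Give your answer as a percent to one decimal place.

Num → 407 + 55 = 462
Known eligible → 407 + 55 + 355 + 321 + 47 = 1185
Eligible share of unknowns → 0.8220 × 496 = 407.71
Base → 1185 + 407.71 = 1592.71
RR4 = 462 / 1592.71 = 0.2901

29.0%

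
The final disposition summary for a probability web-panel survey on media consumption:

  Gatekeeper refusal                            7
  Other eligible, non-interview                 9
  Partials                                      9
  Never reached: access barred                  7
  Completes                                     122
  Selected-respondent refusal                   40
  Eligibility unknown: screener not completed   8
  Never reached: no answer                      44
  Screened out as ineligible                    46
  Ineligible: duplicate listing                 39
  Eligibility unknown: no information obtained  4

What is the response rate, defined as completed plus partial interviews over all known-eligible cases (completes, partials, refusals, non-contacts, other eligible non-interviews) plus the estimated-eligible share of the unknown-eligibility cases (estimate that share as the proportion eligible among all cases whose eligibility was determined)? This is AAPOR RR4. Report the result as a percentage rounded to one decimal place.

53.1%

Refusals = 7 + 40 = 47
No contact after all attempts = 44 + 7 = 51
Eligibility not determined = 8 + 4 = 12
Out of scope = 46 + 39 = 85
Top: 122 + 9 = 131
Determined eligible: 122 + 9 + 47 + 51 + 9 = 238
e = 238 / (238 + 85) = 238 / 323 = 0.7368
e × U: 0.7368 × 12 = 8.84
Denominator: 238 + 8.84 = 246.84
RR4 = 131 / 246.84 = 0.5307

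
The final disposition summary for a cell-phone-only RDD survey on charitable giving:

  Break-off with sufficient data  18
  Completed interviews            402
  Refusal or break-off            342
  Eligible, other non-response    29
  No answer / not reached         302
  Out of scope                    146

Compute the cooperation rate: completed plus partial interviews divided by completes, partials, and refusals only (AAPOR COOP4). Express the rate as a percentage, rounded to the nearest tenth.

Num → 402 + 18 = 420
Denom → 402 + 18 + 342 = 762
COOP4 = 420 / 762 = 0.5512

55.1%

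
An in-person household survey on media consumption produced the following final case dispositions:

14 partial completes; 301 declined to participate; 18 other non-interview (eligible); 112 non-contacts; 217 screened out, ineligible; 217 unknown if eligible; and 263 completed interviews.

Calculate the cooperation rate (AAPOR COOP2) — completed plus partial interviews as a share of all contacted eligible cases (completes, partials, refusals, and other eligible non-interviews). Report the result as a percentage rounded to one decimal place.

46.5%

Numerator: 263 + 14 = 277
Base: 263 + 14 + 301 + 18 = 596
COOP2 = 277 / 596 = 0.4648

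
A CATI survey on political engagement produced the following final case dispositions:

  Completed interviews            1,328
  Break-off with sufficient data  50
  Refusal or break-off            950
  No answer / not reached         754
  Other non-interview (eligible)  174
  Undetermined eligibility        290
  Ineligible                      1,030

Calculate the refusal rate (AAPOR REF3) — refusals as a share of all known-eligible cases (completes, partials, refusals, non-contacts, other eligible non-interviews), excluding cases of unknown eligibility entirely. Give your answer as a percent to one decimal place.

Top → 950
Denom → 1328 + 50 + 950 + 754 + 174 = 3256
REF3 = 950 / 3256 = 0.2918

29.2%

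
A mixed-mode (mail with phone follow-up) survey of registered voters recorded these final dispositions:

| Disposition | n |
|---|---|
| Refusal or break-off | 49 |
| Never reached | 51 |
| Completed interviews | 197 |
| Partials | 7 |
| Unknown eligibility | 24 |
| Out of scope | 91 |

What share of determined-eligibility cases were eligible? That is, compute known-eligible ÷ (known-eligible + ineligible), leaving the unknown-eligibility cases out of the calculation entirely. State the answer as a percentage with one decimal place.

Determined eligible = 197 + 7 + 49 + 51 = 304
e = 304 / (304 + 91) = 304 / 395 = 0.7696

77.0%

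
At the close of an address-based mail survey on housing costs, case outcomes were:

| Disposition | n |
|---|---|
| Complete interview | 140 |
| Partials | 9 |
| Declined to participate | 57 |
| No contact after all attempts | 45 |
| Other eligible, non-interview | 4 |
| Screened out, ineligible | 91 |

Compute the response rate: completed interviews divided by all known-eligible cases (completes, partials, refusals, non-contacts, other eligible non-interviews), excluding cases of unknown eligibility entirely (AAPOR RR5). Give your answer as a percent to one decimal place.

54.9%

Num = 140
Base = 140 + 9 + 57 + 45 + 4 = 255
RR5 = 140 / 255 = 0.5490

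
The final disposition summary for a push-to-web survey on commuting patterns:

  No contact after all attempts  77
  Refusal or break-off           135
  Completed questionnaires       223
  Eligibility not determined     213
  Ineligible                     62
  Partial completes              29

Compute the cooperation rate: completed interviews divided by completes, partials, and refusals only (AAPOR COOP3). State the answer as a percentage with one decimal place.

57.6%

Num = 223
Denom = 223 + 29 + 135 = 387
COOP3 = 223 / 387 = 0.5762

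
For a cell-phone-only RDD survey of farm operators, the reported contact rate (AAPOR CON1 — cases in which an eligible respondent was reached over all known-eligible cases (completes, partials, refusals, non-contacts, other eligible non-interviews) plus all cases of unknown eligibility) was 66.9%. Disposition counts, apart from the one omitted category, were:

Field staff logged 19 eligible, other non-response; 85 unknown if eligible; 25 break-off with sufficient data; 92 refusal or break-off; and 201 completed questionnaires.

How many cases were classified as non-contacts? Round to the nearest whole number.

82

Num: 201 + 25 + 92 + 19 = 337
CON1 = 337 / D = 0.669
D = 337 / 0.669 = 503.7
Rest of base = 422
non-contacts = 503.7 − 422 ≈ 82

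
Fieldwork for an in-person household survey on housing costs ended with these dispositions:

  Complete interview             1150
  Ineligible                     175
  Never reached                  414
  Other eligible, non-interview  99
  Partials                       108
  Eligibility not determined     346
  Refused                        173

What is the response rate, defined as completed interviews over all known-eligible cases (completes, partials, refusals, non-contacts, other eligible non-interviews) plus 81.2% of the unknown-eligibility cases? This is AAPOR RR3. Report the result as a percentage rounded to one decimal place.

Top = 1150
Eligible (known) = 1150 + 108 + 173 + 414 + 99 = 1944
Eligible share of unknowns = 0.8120 × 346 = 280.95
Base = 1944 + 280.95 = 2224.95
RR3 = 1150 / 2224.95 = 0.5169

51.7%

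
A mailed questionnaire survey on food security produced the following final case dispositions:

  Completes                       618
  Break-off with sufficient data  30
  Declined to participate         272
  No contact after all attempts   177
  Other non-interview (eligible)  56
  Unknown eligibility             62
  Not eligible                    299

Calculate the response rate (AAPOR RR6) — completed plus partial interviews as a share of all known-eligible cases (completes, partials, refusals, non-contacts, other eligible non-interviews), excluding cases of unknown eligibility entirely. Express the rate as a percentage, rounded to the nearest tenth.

Num: 618 + 30 = 648
Base: 618 + 30 + 272 + 177 + 56 = 1153
RR6 = 648 / 1153 = 0.5620

56.2%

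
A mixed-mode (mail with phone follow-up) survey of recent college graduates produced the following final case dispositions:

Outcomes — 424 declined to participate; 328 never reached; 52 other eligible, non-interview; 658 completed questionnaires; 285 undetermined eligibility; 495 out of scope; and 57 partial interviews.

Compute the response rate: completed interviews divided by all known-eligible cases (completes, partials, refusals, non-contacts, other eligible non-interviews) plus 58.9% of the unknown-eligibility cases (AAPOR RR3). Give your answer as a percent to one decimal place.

39.0%

Top: 658
Known eligible: 658 + 57 + 424 + 328 + 52 = 1519
Eligible share of unknowns: 0.5890 × 285 = 167.86
Denominator: 1519 + 167.86 = 1686.86
RR3 = 658 / 1686.86 = 0.3901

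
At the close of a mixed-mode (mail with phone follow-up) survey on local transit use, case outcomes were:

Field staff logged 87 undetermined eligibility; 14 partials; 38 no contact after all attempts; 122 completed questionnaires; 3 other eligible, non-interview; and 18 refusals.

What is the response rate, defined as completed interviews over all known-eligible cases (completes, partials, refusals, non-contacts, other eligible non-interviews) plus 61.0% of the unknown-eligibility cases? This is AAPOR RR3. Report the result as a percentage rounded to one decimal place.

Num: 122
Determined eligible: 122 + 14 + 18 + 38 + 3 = 195
Eligible share of unknowns: 0.6100 × 87 = 53.07
Denom: 195 + 53.07 = 248.07
RR3 = 122 / 248.07 = 0.4918

49.2%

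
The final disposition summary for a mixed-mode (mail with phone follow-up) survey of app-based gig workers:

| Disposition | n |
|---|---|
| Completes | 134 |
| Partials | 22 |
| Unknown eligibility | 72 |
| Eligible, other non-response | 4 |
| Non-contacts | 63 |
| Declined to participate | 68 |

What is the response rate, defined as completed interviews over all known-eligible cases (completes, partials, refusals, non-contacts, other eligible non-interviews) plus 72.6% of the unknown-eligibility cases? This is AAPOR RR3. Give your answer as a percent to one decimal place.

Num → 134
Eligible (known) → 134 + 22 + 68 + 63 + 4 = 291
Estimated eligible among unknowns → 0.7260 × 72 = 52.27
Denom → 291 + 52.27 = 343.27
RR3 = 134 / 343.27 = 0.3904

39.0%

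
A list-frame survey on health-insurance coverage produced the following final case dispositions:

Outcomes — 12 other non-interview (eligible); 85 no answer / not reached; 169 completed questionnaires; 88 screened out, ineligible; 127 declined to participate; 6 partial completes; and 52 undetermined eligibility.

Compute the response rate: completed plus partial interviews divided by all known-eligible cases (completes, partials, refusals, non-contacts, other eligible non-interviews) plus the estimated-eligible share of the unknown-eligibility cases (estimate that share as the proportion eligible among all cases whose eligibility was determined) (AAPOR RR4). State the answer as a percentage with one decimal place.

39.6%

Num: 169 + 6 = 175
Known eligible: 169 + 6 + 127 + 85 + 12 = 399
e = 399 / (399 + 88) = 399 / 487 = 0.8193
Eligible share of unknowns: 0.8193 × 52 = 42.60
Denominator: 399 + 42.60 = 441.60
RR4 = 175 / 441.60 = 0.3963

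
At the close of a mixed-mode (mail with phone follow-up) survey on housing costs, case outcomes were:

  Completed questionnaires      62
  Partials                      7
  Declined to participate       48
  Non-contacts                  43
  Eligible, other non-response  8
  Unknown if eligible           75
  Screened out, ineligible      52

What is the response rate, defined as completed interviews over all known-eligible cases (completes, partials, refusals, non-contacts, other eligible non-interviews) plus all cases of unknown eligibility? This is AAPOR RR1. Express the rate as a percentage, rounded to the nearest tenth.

Top: 62
Denominator: 62 + 7 + 48 + 43 + 8 + 75 = 243
RR1 = 62 / 243 = 0.2551

25.5%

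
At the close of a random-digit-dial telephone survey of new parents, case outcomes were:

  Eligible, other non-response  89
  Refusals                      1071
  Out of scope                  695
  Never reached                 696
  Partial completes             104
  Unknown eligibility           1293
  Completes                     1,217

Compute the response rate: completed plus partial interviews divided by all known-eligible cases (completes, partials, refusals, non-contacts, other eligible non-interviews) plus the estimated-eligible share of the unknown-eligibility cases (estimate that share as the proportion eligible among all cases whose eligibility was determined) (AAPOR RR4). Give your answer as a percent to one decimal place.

31.2%

Numerator: 1217 + 104 = 1321
Determined eligible: 1217 + 104 + 1071 + 696 + 89 = 3177
e = 3177 / (3177 + 695) = 3177 / 3872 = 0.8205
Eligible share of unknowns: 0.8205 × 1293 = 1060.91
Denom: 3177 + 1060.91 = 4237.91
RR4 = 1321 / 4237.91 = 0.3117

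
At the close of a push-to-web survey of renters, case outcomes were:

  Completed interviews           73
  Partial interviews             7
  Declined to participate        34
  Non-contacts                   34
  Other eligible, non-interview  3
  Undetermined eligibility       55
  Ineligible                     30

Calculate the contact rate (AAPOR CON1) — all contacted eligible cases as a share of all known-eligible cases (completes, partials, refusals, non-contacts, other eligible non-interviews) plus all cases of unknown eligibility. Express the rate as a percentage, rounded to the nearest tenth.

Num: 73 + 7 + 34 + 3 = 117
Base: 73 + 7 + 34 + 34 + 3 + 55 = 206
CON1 = 117 / 206 = 0.5680

56.8%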